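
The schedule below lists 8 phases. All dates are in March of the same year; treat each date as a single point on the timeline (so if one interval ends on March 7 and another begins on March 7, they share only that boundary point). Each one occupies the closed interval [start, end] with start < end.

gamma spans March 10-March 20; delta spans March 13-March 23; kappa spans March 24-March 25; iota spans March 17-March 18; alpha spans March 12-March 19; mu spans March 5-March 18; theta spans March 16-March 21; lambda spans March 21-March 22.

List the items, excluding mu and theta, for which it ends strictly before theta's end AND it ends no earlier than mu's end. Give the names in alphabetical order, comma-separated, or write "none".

alpha, gamma, iota

Conditions: its end is strictly before theta's end (X.end < March 21) AND its end is no earlier than mu's end (X.end >= March 18).
alpha: end March 19 < March 21? ✓; end March 19 >= March 18? ✓ → yes.
delta: end March 23 < March 21? ✗; end March 23 >= March 18? ✓ → no.
gamma: end March 20 < March 21? ✓; end March 20 >= March 18? ✓ → yes.
iota: end March 18 < March 21? ✓; end March 18 >= March 18? ✓ → yes.
kappa: end March 25 < March 21? ✗; end March 25 >= March 18? ✓ → no.
lambda: end March 22 < March 21? ✗; end March 22 >= March 18? ✓ → no.
Result: alpha, gamma, iota.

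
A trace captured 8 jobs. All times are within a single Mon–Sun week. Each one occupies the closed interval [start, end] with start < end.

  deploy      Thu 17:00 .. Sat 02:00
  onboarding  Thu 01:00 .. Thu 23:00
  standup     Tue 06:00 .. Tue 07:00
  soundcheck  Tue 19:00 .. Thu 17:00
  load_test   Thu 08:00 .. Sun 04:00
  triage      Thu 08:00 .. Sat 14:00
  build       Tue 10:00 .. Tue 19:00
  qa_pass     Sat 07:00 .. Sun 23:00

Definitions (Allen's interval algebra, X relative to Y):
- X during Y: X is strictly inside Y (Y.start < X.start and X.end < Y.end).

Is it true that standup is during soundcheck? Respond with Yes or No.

No

standup = [Tue 06:00, Tue 07:00], soundcheck = [Tue 19:00, Thu 17:00].
Actual relation of standup to soundcheck: before.
Asked whether 'during' holds → No.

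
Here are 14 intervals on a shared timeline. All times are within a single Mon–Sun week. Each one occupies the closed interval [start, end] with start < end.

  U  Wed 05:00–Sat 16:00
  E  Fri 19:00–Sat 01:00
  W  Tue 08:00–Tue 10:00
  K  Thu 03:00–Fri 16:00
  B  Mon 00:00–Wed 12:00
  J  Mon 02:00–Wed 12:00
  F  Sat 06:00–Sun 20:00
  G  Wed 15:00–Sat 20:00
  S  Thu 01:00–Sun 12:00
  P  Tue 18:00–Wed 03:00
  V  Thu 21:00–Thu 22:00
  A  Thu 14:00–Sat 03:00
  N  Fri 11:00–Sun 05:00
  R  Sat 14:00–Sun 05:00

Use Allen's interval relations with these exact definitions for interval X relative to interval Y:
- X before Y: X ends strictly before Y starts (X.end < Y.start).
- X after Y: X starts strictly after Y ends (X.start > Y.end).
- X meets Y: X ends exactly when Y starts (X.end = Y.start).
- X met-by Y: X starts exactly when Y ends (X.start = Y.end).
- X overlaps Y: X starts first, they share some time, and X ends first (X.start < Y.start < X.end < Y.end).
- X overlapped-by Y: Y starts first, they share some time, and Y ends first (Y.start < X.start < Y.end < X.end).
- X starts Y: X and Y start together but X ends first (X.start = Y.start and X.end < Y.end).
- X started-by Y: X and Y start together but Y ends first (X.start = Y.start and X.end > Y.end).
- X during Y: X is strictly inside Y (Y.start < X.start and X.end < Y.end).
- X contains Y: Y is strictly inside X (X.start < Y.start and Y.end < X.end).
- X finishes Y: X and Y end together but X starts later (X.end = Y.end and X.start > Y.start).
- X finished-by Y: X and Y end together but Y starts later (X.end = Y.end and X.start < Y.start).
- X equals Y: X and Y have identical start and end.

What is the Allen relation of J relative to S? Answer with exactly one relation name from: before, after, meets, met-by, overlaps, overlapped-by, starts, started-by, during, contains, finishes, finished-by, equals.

before

J = [Mon 02:00, Wed 12:00]; S = [Thu 01:00, Sun 12:00].
Compare endpoints: J.start < S.start, J.start < S.end, J.end < S.start, J.end < S.end.
That pattern is 'before'.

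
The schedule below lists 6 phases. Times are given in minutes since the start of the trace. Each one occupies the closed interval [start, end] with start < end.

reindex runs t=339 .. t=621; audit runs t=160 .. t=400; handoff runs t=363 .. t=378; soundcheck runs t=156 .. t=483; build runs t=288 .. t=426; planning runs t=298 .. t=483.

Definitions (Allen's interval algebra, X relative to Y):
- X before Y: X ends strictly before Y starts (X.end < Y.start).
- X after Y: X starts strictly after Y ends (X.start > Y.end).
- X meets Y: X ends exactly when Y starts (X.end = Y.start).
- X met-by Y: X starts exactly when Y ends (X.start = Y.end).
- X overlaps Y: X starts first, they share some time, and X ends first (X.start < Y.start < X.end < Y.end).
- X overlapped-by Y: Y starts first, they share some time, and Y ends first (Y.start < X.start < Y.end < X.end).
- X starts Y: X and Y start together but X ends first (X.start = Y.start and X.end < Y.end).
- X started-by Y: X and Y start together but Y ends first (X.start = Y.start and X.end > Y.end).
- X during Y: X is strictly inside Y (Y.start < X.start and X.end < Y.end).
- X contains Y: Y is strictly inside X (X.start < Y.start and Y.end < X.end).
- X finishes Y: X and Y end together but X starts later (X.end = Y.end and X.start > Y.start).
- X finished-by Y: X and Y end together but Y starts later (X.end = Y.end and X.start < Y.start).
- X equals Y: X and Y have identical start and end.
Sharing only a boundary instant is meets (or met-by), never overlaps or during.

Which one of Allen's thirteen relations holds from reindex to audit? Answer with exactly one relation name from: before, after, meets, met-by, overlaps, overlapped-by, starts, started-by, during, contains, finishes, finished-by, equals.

overlapped-by

reindex = [t=339, t=621]; audit = [t=160, t=400].
Compare endpoints: reindex.start > audit.start, reindex.start < audit.end, reindex.end > audit.start, reindex.end > audit.end.
That pattern is 'overlapped-by'.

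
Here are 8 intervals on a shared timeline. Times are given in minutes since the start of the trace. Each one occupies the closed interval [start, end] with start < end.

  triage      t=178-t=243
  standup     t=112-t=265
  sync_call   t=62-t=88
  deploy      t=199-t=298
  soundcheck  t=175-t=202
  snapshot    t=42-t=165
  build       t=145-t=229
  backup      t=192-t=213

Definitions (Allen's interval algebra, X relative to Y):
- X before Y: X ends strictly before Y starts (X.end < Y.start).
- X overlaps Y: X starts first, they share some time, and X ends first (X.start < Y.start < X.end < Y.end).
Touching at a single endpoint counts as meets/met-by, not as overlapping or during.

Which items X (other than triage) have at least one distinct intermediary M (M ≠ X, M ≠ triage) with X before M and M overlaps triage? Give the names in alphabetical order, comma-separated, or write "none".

snapshot, sync_call

Target triage = [t=178, t=243].
Intermediaries M with M overlaps triage: build, soundcheck.
Via build — items with X before build: sync_call.
Via soundcheck — items with X before soundcheck: snapshot, sync_call.
Union: snapshot, sync_call.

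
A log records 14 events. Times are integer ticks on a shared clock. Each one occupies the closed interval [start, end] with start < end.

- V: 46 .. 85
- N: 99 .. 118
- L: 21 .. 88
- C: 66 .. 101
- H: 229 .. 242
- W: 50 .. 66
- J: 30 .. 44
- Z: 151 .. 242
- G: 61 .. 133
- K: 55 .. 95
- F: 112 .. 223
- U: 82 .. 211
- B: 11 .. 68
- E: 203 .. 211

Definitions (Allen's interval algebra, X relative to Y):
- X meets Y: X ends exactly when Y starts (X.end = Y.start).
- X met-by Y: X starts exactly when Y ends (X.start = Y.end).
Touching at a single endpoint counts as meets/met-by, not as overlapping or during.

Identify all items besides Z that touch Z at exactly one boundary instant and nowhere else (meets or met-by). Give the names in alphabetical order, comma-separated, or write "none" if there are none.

none

Target Z = [151, 242].
B [11, 68] → before → no.
C [66, 101] → before → no.
E [203, 211] → during → no.
F [112, 223] → overlaps → no.
G [61, 133] → before → no.
H [229, 242] → finishes → no.
J [30, 44] → before → no.
K [55, 95] → before → no.
L [21, 88] → before → no.
N [99, 118] → before → no.
U [82, 211] → overlaps → no.
V [46, 85] → before → no.
W [50, 66] → before → no.
Result: none.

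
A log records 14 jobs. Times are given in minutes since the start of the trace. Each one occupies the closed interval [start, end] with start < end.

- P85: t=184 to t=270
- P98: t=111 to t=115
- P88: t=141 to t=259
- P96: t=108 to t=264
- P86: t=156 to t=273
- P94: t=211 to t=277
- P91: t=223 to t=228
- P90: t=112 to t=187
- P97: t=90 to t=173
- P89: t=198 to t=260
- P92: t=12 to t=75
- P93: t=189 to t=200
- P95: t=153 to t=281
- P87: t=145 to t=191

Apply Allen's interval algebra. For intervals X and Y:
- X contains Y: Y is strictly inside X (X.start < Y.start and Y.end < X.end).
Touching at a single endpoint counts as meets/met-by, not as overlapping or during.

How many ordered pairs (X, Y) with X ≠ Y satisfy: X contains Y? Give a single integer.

26

Checking all 182 ordered pairs for relation 'contains'; matching pairs in alphabetical order:
(P85, P89): P85 contains P89 ✓
(P85, P91): P85 contains P91 ✓
(P85, P93): P85 contains P93 ✓
(P86, P85): P86 contains P85 ✓
(P86, P89): P86 contains P89 ✓
(P86, P91): P86 contains P91 ✓
(P86, P93): P86 contains P93 ✓
(P88, P87): P88 contains P87 ✓
(P88, P91): P88 contains P91 ✓
(P88, P93): P88 contains P93 ✓
(P89, P91): P89 contains P91 ✓
(P94, P91): P94 contains P91 ✓
(P95, P85): P95 contains P85 ✓
(P95, P86): P95 contains P86 ✓
(P95, P89): P95 contains P89 ✓
(P95, P91): P95 contains P91 ✓
(P95, P93): P95 contains P93 ✓
(P95, P94): P95 contains P94 ✓
(P96, P87): P96 contains P87 ✓
(P96, P88): P96 contains P88 ✓
(P96, P89): P96 contains P89 ✓
(P96, P90): P96 contains P90 ✓
(P96, P91): P96 contains P91 ✓
(P96, P93): P96 contains P93 ✓
... plus 2 further pairs not listed.
Count: 26.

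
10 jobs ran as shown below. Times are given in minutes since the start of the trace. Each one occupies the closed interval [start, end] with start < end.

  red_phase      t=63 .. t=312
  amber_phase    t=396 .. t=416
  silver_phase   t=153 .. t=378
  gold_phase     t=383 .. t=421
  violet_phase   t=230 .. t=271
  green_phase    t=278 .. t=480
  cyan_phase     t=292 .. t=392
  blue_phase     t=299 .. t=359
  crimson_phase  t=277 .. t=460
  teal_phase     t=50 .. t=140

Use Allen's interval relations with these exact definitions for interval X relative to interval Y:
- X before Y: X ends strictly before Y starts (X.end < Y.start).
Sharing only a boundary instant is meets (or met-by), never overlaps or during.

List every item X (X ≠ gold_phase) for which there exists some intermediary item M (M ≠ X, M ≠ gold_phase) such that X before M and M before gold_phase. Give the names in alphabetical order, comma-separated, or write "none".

Target gold_phase = [t=383, t=421].
Intermediaries M with M before gold_phase: blue_phase, red_phase, silver_phase, teal_phase, violet_phase.
Via blue_phase — items with X before blue_phase: teal_phase, violet_phase.
Via red_phase — items with X before red_phase: none.
Via silver_phase — items with X before silver_phase: teal_phase.
Via teal_phase — items with X before teal_phase: none.
Via violet_phase — items with X before violet_phase: teal_phase.
Union: teal_phase, violet_phase.

teal_phase, violet_phase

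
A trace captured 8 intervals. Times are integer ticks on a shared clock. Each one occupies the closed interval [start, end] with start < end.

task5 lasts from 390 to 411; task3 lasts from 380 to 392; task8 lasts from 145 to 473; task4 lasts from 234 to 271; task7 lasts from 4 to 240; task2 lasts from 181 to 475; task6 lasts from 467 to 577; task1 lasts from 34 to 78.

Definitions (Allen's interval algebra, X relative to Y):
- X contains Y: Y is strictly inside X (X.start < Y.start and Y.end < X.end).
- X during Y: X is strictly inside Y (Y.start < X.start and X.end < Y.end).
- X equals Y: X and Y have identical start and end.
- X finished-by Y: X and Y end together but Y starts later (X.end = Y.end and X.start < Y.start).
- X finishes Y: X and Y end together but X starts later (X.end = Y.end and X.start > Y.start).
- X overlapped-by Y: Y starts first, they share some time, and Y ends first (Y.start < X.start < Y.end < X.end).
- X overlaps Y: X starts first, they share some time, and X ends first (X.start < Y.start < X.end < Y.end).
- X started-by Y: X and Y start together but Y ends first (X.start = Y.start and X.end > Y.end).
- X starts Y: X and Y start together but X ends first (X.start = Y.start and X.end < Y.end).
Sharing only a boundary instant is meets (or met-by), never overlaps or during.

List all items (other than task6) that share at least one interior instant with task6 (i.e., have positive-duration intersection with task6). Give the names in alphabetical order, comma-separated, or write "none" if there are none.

Target task6 = [467, 577].
task1 [34, 78] → before → no.
task2 [181, 475] → overlaps → yes.
task3 [380, 392] → before → no.
task4 [234, 271] → before → no.
task5 [390, 411] → before → no.
task7 [4, 240] → before → no.
task8 [145, 473] → overlaps → yes.
Result: task2, task8.

task2, task8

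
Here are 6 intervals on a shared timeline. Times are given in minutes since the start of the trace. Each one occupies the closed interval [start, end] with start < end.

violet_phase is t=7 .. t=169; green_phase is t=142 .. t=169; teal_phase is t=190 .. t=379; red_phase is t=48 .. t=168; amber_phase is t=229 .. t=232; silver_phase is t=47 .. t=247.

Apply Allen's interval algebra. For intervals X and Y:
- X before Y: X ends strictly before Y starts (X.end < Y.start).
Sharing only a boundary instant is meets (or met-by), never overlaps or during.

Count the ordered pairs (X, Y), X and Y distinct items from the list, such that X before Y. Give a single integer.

Checking all 30 ordered pairs for relation 'before'; matching pairs in alphabetical order:
(green_phase, amber_phase): green_phase before amber_phase ✓
(green_phase, teal_phase): green_phase before teal_phase ✓
(red_phase, amber_phase): red_phase before amber_phase ✓
(red_phase, teal_phase): red_phase before teal_phase ✓
(violet_phase, amber_phase): violet_phase before amber_phase ✓
(violet_phase, teal_phase): violet_phase before teal_phase ✓
Count: 6.

6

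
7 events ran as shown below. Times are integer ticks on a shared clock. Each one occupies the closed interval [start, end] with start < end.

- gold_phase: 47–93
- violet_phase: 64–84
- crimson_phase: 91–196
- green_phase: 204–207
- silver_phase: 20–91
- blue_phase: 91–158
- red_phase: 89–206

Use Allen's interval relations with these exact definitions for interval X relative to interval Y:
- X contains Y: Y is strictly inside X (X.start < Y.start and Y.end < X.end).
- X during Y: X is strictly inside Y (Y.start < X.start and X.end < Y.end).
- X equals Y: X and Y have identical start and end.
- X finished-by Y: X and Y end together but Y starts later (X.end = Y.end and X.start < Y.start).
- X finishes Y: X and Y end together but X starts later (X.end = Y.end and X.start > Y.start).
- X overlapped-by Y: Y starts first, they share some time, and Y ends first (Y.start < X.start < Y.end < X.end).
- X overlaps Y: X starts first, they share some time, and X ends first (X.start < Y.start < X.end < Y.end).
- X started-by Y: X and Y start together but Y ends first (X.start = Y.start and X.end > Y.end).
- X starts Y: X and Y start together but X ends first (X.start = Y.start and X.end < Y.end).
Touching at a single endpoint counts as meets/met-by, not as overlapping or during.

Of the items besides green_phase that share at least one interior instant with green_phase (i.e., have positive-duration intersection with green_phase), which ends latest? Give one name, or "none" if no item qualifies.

red_phase

Target green_phase = [204, 207].
blue_phase [91, 158] → before → excluded.
crimson_phase [91, 196] → before → excluded.
gold_phase [47, 93] → before → excluded.
red_phase [89, 206] → overlaps → candidate.
silver_phase [20, 91] → before → excluded.
violet_phase [64, 84] → before → excluded.
Among candidates, latest end is 206 → red_phase.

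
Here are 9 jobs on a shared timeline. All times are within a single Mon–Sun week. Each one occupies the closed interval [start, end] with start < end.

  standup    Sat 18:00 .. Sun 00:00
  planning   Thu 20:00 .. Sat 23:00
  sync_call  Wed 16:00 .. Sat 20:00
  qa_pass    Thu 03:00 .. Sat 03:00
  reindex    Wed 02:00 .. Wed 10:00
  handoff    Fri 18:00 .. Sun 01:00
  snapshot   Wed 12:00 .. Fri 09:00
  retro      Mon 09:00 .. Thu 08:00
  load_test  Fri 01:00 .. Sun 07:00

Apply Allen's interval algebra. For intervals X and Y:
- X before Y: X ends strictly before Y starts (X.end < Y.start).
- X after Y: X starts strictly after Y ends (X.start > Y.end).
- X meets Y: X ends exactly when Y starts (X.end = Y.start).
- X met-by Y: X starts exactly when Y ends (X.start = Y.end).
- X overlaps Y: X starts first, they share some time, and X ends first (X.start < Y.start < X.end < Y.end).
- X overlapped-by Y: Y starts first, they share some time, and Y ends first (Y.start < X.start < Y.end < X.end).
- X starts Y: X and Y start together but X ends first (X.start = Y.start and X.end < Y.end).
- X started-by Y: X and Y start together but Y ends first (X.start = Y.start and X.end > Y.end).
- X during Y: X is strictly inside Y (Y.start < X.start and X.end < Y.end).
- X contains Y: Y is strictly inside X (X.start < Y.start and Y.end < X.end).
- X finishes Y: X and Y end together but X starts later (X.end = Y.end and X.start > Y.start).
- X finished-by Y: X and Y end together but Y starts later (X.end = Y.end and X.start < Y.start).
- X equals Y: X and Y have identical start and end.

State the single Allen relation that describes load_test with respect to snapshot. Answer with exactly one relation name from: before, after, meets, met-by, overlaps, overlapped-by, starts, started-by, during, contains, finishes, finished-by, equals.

load_test = [Fri 01:00, Sun 07:00]; snapshot = [Wed 12:00, Fri 09:00].
Compare endpoints: load_test.start > snapshot.start, load_test.start < snapshot.end, load_test.end > snapshot.start, load_test.end > snapshot.end.
That pattern is 'overlapped-by'.

overlapped-by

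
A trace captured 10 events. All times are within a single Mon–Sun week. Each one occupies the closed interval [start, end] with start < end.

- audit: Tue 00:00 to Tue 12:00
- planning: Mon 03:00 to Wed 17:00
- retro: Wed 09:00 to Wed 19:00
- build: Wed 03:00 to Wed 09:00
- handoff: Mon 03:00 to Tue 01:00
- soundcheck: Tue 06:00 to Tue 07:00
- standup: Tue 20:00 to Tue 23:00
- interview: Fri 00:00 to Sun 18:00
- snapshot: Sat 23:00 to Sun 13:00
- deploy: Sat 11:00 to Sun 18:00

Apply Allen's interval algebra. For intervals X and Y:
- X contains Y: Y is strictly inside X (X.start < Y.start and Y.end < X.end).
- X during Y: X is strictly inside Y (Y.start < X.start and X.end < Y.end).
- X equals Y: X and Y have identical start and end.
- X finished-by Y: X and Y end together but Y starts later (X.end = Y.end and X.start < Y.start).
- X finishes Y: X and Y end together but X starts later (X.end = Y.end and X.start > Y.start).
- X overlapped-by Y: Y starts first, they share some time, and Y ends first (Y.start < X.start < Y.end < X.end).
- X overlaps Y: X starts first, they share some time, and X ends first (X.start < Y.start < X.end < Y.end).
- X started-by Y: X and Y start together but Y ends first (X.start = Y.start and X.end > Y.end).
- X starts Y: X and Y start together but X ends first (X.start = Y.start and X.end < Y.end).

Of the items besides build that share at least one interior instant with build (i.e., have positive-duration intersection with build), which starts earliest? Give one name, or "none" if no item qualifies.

Target build = [Wed 03:00, Wed 09:00].
audit [Tue 00:00, Tue 12:00] → before → excluded.
deploy [Sat 11:00, Sun 18:00] → after → excluded.
handoff [Mon 03:00, Tue 01:00] → before → excluded.
interview [Fri 00:00, Sun 18:00] → after → excluded.
planning [Mon 03:00, Wed 17:00] → contains → candidate.
retro [Wed 09:00, Wed 19:00] → met-by → excluded.
snapshot [Sat 23:00, Sun 13:00] → after → excluded.
soundcheck [Tue 06:00, Tue 07:00] → before → excluded.
standup [Tue 20:00, Tue 23:00] → before → excluded.
Among candidates, earliest start is Mon 03:00 → planning.

planning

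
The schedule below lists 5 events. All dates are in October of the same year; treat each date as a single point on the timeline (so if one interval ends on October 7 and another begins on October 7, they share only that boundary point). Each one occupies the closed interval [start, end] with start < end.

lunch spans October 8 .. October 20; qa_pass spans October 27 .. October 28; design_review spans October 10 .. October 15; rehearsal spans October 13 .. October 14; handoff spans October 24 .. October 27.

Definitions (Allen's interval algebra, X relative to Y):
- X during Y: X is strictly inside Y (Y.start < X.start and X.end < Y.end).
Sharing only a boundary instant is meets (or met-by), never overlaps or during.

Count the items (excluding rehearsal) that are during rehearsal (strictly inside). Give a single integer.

Target rehearsal = [October 13, October 14].
design_review [October 10, October 15] → contains → no.
handoff [October 24, October 27] → after → no.
lunch [October 8, October 20] → contains → no.
qa_pass [October 27, October 28] → after → no.
Total: 0.

0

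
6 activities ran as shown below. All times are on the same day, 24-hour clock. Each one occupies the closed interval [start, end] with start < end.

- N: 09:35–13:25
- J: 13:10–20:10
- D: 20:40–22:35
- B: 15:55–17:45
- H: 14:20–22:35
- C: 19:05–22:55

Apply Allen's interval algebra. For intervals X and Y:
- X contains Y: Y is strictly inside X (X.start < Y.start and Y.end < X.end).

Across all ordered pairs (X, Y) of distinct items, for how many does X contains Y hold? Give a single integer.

3

Checking all 30 ordered pairs for relation 'contains'; matching pairs in alphabetical order:
(C, D): C contains D ✓
(H, B): H contains B ✓
(J, B): J contains B ✓
Count: 3.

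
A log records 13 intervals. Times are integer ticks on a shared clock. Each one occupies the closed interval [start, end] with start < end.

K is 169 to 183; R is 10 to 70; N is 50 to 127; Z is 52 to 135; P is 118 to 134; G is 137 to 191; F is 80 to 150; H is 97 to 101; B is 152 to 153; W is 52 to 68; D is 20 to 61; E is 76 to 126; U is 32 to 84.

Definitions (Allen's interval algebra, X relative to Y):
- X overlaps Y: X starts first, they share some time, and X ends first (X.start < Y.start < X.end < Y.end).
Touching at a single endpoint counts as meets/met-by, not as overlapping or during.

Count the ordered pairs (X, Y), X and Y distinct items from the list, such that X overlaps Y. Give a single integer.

Checking all 156 ordered pairs for relation 'overlaps'; matching pairs in alphabetical order:
(D, N): D overlaps N ✓
(D, U): D overlaps U ✓
(D, W): D overlaps W ✓
(D, Z): D overlaps Z ✓
(E, F): E overlaps F ✓
(E, P): E overlaps P ✓
(F, G): F overlaps G ✓
(N, F): N overlaps F ✓
(N, P): N overlaps P ✓
(N, Z): N overlaps Z ✓
(R, N): R overlaps N ✓
(R, U): R overlaps U ✓
(R, Z): R overlaps Z ✓
(U, E): U overlaps E ✓
(U, F): U overlaps F ✓
(U, N): U overlaps N ✓
(U, Z): U overlaps Z ✓
(Z, F): Z overlaps F ✓
Count: 18.

18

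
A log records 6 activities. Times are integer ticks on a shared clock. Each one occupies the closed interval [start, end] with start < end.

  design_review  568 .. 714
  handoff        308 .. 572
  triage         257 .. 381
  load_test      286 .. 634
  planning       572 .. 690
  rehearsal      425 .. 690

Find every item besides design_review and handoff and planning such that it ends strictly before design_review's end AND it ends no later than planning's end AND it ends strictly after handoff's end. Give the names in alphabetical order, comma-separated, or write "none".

Conditions: its end is strictly before design_review's end (X.end < 714) AND its end is no later than planning's end (X.end <= 690) AND its end is strictly after handoff's end (X.end > 572).
load_test: end 634 < 714? ✓; end 634 <= 690? ✓; end 634 > 572? ✓ → yes.
rehearsal: end 690 < 714? ✓; end 690 <= 690? ✓; end 690 > 572? ✓ → yes.
triage: end 381 < 714? ✓; end 381 <= 690? ✓; end 381 > 572? ✗ → no.
Result: load_test, rehearsal.

load_test, rehearsal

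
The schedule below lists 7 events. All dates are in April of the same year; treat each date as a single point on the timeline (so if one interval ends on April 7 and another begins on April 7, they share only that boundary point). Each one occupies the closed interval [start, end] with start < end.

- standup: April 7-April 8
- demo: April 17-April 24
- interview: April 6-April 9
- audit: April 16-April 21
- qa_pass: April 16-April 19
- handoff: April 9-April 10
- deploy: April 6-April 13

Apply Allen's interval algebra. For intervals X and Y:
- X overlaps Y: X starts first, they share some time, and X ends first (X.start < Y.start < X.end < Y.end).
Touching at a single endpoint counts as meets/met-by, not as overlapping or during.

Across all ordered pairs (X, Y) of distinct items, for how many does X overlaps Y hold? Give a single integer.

2

Checking all 42 ordered pairs for relation 'overlaps'; matching pairs in alphabetical order:
(audit, demo): audit overlaps demo ✓
(qa_pass, demo): qa_pass overlaps demo ✓
Count: 2.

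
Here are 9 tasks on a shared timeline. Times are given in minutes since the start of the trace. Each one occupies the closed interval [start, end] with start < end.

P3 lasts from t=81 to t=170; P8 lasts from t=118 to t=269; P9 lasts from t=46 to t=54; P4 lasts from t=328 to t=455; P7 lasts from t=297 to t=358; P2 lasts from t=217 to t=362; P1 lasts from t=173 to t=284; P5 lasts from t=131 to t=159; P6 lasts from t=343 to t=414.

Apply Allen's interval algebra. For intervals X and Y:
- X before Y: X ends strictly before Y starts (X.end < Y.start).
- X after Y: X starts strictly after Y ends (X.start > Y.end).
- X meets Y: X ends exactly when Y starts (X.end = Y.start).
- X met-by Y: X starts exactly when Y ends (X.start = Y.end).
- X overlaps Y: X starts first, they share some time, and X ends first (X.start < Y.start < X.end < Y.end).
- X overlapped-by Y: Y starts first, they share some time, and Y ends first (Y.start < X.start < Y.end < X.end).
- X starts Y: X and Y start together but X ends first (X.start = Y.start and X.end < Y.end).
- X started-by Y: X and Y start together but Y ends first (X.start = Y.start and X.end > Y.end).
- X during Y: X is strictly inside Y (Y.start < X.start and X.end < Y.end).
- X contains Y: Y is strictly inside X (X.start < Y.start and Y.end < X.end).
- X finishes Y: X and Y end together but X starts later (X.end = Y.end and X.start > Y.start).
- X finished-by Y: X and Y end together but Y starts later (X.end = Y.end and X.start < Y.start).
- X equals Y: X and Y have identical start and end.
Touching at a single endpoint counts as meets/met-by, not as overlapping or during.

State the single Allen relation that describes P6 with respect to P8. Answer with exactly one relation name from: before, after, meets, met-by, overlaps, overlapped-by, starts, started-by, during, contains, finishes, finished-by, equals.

after

P6 = [t=343, t=414]; P8 = [t=118, t=269].
Compare endpoints: P6.start > P8.start, P6.start > P8.end, P6.end > P8.start, P6.end > P8.end.
That pattern is 'after'.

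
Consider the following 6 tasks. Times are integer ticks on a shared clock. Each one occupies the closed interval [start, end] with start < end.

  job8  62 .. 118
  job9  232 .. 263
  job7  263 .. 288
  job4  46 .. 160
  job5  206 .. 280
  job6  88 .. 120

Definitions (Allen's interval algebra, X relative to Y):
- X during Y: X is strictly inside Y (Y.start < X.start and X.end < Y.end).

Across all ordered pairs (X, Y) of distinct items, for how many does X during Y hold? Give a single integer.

Checking all 30 ordered pairs for relation 'during'; matching pairs in alphabetical order:
(job6, job4): job6 during job4 ✓
(job8, job4): job8 during job4 ✓
(job9, job5): job9 during job5 ✓
Count: 3.

3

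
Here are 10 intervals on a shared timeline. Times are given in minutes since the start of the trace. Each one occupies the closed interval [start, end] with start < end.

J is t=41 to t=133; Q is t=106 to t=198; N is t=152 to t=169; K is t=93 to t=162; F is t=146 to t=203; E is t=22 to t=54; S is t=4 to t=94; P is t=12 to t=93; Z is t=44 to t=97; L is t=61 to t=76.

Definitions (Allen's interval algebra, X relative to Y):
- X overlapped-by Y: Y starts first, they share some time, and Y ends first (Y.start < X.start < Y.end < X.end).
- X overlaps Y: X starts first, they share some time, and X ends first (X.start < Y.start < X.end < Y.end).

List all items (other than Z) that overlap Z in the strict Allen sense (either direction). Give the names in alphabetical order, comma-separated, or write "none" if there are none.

E, K, P, S

Target Z = [t=44, t=97].
E [t=22, t=54] → overlaps → yes.
F [t=146, t=203] → after → no.
J [t=41, t=133] → contains → no.
K [t=93, t=162] → overlapped-by → yes.
L [t=61, t=76] → during → no.
N [t=152, t=169] → after → no.
P [t=12, t=93] → overlaps → yes.
Q [t=106, t=198] → after → no.
S [t=4, t=94] → overlaps → yes.
Result: E, K, P, S.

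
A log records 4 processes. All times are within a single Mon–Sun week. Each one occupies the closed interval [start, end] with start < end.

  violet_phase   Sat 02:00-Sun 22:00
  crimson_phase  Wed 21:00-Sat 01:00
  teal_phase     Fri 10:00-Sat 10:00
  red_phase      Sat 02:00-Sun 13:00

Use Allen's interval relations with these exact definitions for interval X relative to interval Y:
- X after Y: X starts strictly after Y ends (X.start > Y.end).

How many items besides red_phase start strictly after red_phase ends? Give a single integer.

Target red_phase = [Sat 02:00, Sun 13:00].
crimson_phase [Wed 21:00, Sat 01:00] → before → no.
teal_phase [Fri 10:00, Sat 10:00] → overlaps → no.
violet_phase [Sat 02:00, Sun 22:00] → started-by → no.
Total: 0.

0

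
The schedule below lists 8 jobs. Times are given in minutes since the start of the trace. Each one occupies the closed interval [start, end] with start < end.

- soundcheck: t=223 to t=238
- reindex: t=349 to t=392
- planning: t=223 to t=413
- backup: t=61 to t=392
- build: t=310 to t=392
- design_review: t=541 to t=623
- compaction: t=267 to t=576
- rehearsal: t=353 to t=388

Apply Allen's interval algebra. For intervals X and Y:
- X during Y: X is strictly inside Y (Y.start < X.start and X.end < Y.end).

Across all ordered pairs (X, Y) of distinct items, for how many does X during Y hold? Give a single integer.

10

Checking all 56 ordered pairs for relation 'during'; matching pairs in alphabetical order:
(build, compaction): build during compaction ✓
(build, planning): build during planning ✓
(rehearsal, backup): rehearsal during backup ✓
(rehearsal, build): rehearsal during build ✓
(rehearsal, compaction): rehearsal during compaction ✓
(rehearsal, planning): rehearsal during planning ✓
(rehearsal, reindex): rehearsal during reindex ✓
(reindex, compaction): reindex during compaction ✓
(reindex, planning): reindex during planning ✓
(soundcheck, backup): soundcheck during backup ✓
Count: 10.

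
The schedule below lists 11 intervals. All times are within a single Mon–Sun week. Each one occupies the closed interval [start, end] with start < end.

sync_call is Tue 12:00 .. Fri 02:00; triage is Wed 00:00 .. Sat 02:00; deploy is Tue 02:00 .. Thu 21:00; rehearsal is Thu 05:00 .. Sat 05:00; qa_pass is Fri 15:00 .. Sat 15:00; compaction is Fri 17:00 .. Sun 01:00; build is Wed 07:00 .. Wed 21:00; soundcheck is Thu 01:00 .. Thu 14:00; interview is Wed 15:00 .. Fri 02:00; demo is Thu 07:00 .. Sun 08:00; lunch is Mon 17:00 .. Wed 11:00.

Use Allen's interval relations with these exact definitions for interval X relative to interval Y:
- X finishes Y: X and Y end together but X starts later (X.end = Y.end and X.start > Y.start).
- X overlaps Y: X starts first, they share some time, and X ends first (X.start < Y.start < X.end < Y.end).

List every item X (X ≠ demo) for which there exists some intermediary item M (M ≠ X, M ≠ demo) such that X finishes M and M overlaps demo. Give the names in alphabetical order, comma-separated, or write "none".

Target demo = [Thu 07:00, Sun 08:00].
Intermediaries M with M overlaps demo: deploy, interview, rehearsal, soundcheck, sync_call, triage.
Via deploy — items with X finishes deploy: none.
Via interview — items with X finishes interview: none.
Via rehearsal — items with X finishes rehearsal: none.
Via soundcheck — items with X finishes soundcheck: none.
Via sync_call — items with X finishes sync_call: interview.
Via triage — items with X finishes triage: none.
Union: interview.

interview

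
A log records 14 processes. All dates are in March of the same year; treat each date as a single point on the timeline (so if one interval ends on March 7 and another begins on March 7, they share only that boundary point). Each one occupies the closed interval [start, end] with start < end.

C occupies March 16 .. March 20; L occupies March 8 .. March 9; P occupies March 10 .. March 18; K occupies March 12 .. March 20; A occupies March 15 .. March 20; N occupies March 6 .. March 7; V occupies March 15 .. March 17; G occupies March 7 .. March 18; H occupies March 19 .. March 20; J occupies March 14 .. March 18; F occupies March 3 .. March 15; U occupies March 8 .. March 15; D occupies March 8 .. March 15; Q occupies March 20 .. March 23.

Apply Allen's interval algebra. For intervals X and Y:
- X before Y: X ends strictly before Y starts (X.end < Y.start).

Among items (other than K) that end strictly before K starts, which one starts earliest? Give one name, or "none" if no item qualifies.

N

Target K = [March 12, March 20].
A [March 15, March 20] → finishes → excluded.
C [March 16, March 20] → finishes → excluded.
D [March 8, March 15] → overlaps → excluded.
F [March 3, March 15] → overlaps → excluded.
G [March 7, March 18] → overlaps → excluded.
H [March 19, March 20] → finishes → excluded.
J [March 14, March 18] → during → excluded.
L [March 8, March 9] → before → candidate.
N [March 6, March 7] → before → candidate.
P [March 10, March 18] → overlaps → excluded.
Q [March 20, March 23] → met-by → excluded.
U [March 8, March 15] → overlaps → excluded.
V [March 15, March 17] → during → excluded.
Among candidates, earliest start is March 6 → N.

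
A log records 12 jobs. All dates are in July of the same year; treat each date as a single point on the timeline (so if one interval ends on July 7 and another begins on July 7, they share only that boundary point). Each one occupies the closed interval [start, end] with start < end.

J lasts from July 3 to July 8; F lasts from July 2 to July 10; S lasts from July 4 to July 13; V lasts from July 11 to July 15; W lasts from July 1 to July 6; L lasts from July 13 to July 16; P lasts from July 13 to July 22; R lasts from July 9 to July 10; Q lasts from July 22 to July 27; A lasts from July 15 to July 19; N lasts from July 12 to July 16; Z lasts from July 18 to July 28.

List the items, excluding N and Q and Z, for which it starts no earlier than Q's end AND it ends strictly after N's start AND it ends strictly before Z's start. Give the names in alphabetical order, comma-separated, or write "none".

none

Conditions: its start is no earlier than Q's end (X.start >= July 27) AND its end is strictly after N's start (X.end > July 12) AND its end is strictly before Z's start (X.end < July 18).
A: start July 15 >= July 27? ✗; end July 19 > July 12? ✓; end July 19 < July 18? ✗ → no.
F: start July 2 >= July 27? ✗; end July 10 > July 12? ✗; end July 10 < July 18? ✓ → no.
J: start July 3 >= July 27? ✗; end July 8 > July 12? ✗; end July 8 < July 18? ✓ → no.
L: start July 13 >= July 27? ✗; end July 16 > July 12? ✓; end July 16 < July 18? ✓ → no.
P: start July 13 >= July 27? ✗; end July 22 > July 12? ✓; end July 22 < July 18? ✗ → no.
R: start July 9 >= July 27? ✗; end July 10 > July 12? ✗; end July 10 < July 18? ✓ → no.
S: start July 4 >= July 27? ✗; end July 13 > July 12? ✓; end July 13 < July 18? ✓ → no.
V: start July 11 >= July 27? ✗; end July 15 > July 12? ✓; end July 15 < July 18? ✓ → no.
W: start July 1 >= July 27? ✗; end July 6 > July 12? ✗; end July 6 < July 18? ✓ → no.
Result: none.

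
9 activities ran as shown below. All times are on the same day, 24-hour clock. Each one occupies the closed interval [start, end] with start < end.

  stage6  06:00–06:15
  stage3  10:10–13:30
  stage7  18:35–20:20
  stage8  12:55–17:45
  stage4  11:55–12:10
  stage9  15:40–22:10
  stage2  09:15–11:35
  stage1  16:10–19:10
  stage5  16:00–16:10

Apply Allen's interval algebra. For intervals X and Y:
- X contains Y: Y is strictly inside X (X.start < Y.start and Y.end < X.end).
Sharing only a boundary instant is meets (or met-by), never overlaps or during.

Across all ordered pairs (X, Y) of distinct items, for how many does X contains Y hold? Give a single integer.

Checking all 72 ordered pairs for relation 'contains'; matching pairs in alphabetical order:
(stage3, stage4): stage3 contains stage4 ✓
(stage8, stage5): stage8 contains stage5 ✓
(stage9, stage1): stage9 contains stage1 ✓
(stage9, stage5): stage9 contains stage5 ✓
(stage9, stage7): stage9 contains stage7 ✓
Count: 5.

5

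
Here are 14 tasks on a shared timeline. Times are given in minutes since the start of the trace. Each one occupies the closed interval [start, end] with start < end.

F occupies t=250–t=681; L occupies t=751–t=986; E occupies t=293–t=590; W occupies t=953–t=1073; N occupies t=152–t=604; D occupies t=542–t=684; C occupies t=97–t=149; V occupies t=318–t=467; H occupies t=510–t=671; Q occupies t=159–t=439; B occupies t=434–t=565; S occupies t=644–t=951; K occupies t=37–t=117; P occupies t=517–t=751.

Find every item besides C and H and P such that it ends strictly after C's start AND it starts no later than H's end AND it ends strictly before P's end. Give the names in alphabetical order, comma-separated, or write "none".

Conditions: its end is strictly after C's start (X.end > t=97) AND its start is no later than H's end (X.start <= t=671) AND its end is strictly before P's end (X.end < t=751).
B: end t=565 > t=97? ✓; start t=434 <= t=671? ✓; end t=565 < t=751? ✓ → yes.
D: end t=684 > t=97? ✓; start t=542 <= t=671? ✓; end t=684 < t=751? ✓ → yes.
E: end t=590 > t=97? ✓; start t=293 <= t=671? ✓; end t=590 < t=751? ✓ → yes.
F: end t=681 > t=97? ✓; start t=250 <= t=671? ✓; end t=681 < t=751? ✓ → yes.
K: end t=117 > t=97? ✓; start t=37 <= t=671? ✓; end t=117 < t=751? ✓ → yes.
L: end t=986 > t=97? ✓; start t=751 <= t=671? ✗; end t=986 < t=751? ✗ → no.
N: end t=604 > t=97? ✓; start t=152 <= t=671? ✓; end t=604 < t=751? ✓ → yes.
Q: end t=439 > t=97? ✓; start t=159 <= t=671? ✓; end t=439 < t=751? ✓ → yes.
S: end t=951 > t=97? ✓; start t=644 <= t=671? ✓; end t=951 < t=751? ✗ → no.
V: end t=467 > t=97? ✓; start t=318 <= t=671? ✓; end t=467 < t=751? ✓ → yes.
W: end t=1073 > t=97? ✓; start t=953 <= t=671? ✗; end t=1073 < t=751? ✗ → no.
Result: B, D, E, F, K, N, Q, V.

B, D, E, F, K, N, Q, V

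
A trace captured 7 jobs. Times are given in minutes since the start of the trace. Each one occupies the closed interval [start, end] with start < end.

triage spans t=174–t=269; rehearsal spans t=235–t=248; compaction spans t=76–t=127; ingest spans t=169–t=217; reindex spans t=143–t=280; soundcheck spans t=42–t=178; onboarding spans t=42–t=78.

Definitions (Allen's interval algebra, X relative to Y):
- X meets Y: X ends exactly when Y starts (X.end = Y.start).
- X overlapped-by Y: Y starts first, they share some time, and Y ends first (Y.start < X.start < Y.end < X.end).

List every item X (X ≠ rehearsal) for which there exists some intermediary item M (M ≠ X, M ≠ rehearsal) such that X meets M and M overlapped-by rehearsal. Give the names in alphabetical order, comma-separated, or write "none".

none

Target rehearsal = [t=235, t=248].
Intermediaries M with M overlapped-by rehearsal: none.
Union: none.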